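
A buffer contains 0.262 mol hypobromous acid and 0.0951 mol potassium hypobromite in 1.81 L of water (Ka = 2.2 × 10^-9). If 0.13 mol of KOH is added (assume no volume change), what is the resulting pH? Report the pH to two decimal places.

After neutralization: n(HOBr) = 0.132 mol, n(OBr-) = 0.225 mol.
pKa = −log(2.2 × 10^-9) = 8.658
pH = pKa + log([A⁻]/[HA]) = 8.658 + log(0.225/0.132) = 8.658 +0.232

pH = 8.89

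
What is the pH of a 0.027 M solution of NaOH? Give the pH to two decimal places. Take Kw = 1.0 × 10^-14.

NaOH is a strong base; [OH-] = 0.027 M.
pOH = -log(0.027) = 1.57
pH = 14.00 - 1.57 = 12.43

pH = 12.43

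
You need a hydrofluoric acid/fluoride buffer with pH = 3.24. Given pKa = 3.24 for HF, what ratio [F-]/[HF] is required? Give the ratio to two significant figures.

ratio = 1.0

pH = pKa + log(r) ⇒ log(r) = 3.24 − 3.24 = +0.00
r = [F-]/[HF] = 10^(+0.00) = 1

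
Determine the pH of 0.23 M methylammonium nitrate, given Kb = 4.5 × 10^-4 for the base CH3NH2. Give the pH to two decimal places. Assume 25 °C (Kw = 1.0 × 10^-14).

pH = 5.65

CH3NH3+ is the conjugate acid of the weak base CH3NH2.
Ka = Kw/Kb = 1.0×10^-14 / 4.5 × 10^-4 = 2.22 × 10^-11
From the ICE table, Ka = [H+]²/(0.23 − [H+]) = 2.22 × 10^-11.
Neglecting [H+] in the denominator: [H+] = √(2.22 × 10^-11 × 0.23) = 2.26 × 10^-6 M
([H+]/C₀ = 0.00098% < 5%, so the approximation holds.)
pH = −log[H+] = −log(2.26 × 10^-6) = 5.65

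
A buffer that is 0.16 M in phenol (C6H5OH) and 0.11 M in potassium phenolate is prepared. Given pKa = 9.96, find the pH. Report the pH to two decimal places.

Using pH = pKa + log([base]/[acid]) with [base]/[acid] = 0.11/0.16:
pH = 9.96 + (-0.163) = 9.80

pH = 9.80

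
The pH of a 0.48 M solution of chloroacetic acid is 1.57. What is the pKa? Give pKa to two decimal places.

pKa = 2.80

[H+] = 10^(-1.57) = 2.69 × 10^-2 M
At equilibrium [HA] = 0.48 − 2.69 × 10^-2 = 4.53 × 10^-1 M
Ka = [H+][A-]/[HA] = (2.69 × 10^-2)² / 4.53 × 10^-1 = 1.60 × 10^-3
pKa = -log(1.60 × 10^-3) = 2.80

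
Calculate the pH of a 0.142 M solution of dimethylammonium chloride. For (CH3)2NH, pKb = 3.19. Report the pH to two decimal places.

(CH3)2NH2+ is the conjugate acid of the weak base (CH3)2NH.
Kb = 10^(−3.19) = 6.46 × 10^-4
Ka = Kw/Kb = 1.0×10^-14 / 6.46 × 10^-4 = 1.55 × 10^-11
From the ICE table, Ka = [H+]²/(0.142 − [H+]) = 1.55 × 10^-11.
Since Ka ≪ C₀, [H+] ≈ √(Ka·C₀) = 1.48 × 10^-6 M.
pH = −log(1.48 × 10^-6) = 5.83

pH = 5.83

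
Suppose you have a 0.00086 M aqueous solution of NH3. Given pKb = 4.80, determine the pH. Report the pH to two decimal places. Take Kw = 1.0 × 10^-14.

NH3 + H2O ⇌ NH4+ + OH-
Kb = 10^(−4.80) = 1.58 × 10^-5
Let x = [OH-] at equilibrium. Kb = x²/(0.00086 − x).
The 5% rule fails; solving x² + Kb·x − Kb·C₀ = 0 exactly:
x = (−Kb + √(Kb² + 4·Kb·C₀))/2 = 1.09 × 10^-4 M
pOH = 3.96, so pH = 14.00 − pOH = 10.04

pH = 10.04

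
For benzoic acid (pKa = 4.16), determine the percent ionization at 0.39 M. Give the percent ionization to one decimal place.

C6H5COOH ⇌ C6H5COO- + H+; let x = [H+] at equilibrium.
Ka = 10^(−4.16) = 6.92 × 10^-5
x ≈ √(Ka·C₀) = √(6.92 × 10^-5 × 0.39) = 5.19 × 10^-3 M
Fraction ionized = 5.19 × 10^-3 / 0.39 = 0.0133 → 1.3%

1.3%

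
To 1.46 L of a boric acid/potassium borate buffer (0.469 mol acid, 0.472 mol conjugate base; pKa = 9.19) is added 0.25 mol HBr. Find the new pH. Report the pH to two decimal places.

After neutralization: n(B(OH)3) = 0.719 mol, n(B(OH)4-) = 0.222 mol.
pH = pKa + log(n_B(OH)4-/n_B(OH)3) = 9.19 + log(0.222/0.719) = 9.19 + (-0.510)

pH = 8.68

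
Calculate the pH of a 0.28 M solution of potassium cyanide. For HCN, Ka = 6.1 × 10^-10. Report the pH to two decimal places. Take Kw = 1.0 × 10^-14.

CN- is the conjugate base of the weak acid HCN.
Kb = Kw/Ka = 1.0×10^-14 / 6.1 × 10^-10 = 1.64 × 10^-5
From the ICE table, Kb = [OH-]²/(0.28 − [OH-]) = 1.64 × 10^-5.
Since Kb ≪ C₀, [OH-] ≈ √(Kb·C₀) = 2.14 × 10^-3 M.
([OH-]/C₀ = 0.77% < 5%, so the approximation holds.)
pOH = 2.67, so pH = 14.00 − pOH = 11.33

pH = 11.33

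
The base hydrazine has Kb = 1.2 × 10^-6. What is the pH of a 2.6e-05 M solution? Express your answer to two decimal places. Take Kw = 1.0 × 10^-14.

pH = 8.70

N2H4 + H2O ⇌ N2H5+ + OH-
From the ICE table, Kb = x²/(2.6e-05 − x) = 1.2 × 10^-6.
The 5% rule fails; solving x² + Kb·x − Kb·C₀ = 0 exactly:
x = [−1.2e-06 + √(1.2e-06² + 1.25e-10)]/2 = 5.02 × 10^-6 M
pOH = 5.30, so pH = 14.00 − pOH = 8.70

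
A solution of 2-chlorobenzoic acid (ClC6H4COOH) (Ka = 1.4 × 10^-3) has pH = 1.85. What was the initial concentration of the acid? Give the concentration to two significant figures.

C₀ = 1.6 × 10^-1 M

[H+] = 10^(-1.85) = 1.41 × 10^-2 M = x
Ka = x²/(C₀ − x) ⇒ C₀ = x + x²/Ka
C₀ = 1.41 × 10^-2 + (1.41 × 10^-2)²/(1.4 × 10^-3) = 1.56 × 10^-1 M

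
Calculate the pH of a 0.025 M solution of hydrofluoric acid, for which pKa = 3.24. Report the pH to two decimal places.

HF ⇌ F- + H+
Ka = 10^(−3.24) = 5.75 × 10^-4
From the ICE table, Ka = [H+]²/(0.025 − [H+]) = 5.75 × 10^-4.
Here C₀/Ka ≈ 43.5, so the small-[H+] approximation fails. Use the quadratic:
[H+] = [−0.000575 + √(0.000575² + 5.75e-05)]/2 = 3.51 × 10^-3 M
pH = −log[H+] = −log(3.51 × 10^-3) = 2.45

pH = 2.45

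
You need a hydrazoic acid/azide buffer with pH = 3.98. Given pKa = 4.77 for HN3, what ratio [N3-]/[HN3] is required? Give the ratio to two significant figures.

pH = pKa + log(r) ⇒ log(r) = 3.98 − 4.77 = -0.79
r = [N3-]/[HN3] = 10^(-0.79) = 0.162

ratio = 0.16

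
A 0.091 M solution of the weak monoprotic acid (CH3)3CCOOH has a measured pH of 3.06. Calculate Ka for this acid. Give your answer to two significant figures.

[H+] = 10^(-3.06) = 8.71 × 10^-4 M
At equilibrium [HA] = 0.091 − 8.71 × 10^-4 = 9.01 × 10^-2 M
Ka = [H+][A-]/[HA] = (8.71 × 10^-4)² / 9.01 × 10^-2 = 8.4 × 10^-6

Ka = 8.4 × 10^-6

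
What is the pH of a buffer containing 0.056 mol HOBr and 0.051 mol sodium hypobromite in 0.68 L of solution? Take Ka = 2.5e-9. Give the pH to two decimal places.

pKa = −log(2.5 × 10^-9) = 8.602
Using pH = pKa + log([base]/[acid]) with [base]/[acid] = 0.051/0.056:
pH = 8.602 + (-0.041) = 8.56

pH = 8.56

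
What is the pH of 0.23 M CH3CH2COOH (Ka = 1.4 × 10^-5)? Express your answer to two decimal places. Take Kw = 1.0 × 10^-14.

pH = 2.75

CH3CH2COOH ⇌ CH3CH2COO- + H+
Let x = [H+] at equilibrium. Ka = x²/(0.23 − x).
Assume x ≪ 0.23: x ≈ √(1.4 × 10^-5 × 0.23) = 1.79 × 10^-3 M
pH = −log[H+] = −log(1.79 × 10^-3) = 2.75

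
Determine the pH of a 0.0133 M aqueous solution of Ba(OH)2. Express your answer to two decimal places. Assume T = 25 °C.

Ba(OH)2 is a strong base (each formula unit releases 2 OH-); [OH-] = 0.0266 M.
pOH = -log(0.0266) = 1.58
pH = 14.00 - 1.58 = 12.42

pH = 12.42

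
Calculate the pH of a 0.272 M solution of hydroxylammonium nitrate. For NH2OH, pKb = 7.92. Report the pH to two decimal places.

NH3OH+ is the conjugate acid of the weak base NH2OH.
Kb = 10^(−7.92) = 1.20 × 10^-8
Ka = Kw/Kb = 1.0×10^-14 / 1.20 × 10^-8 = 8.33 × 10^-7
Ka = x²/(0.272 − x) = 8.33 × 10^-7
Since Ka ≪ C₀, x ≈ √(Ka·C₀) = 4.76 × 10^-4 M.
pH = −log[H+] = −log(4.76 × 10^-4) = 3.32

pH = 3.32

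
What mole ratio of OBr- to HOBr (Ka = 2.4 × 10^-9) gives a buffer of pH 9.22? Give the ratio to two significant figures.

pKa = -log(2.4 × 10^-9) = 8.620
pH = pKa + log(r) ⇒ log(r) = 9.22 − 8.620 = +0.600
r = [OBr-]/[HOBr] = 10^(+0.600) = 3.98

ratio = 4.0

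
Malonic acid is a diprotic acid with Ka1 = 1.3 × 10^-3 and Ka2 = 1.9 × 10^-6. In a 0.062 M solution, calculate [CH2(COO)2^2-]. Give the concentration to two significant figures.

First ionization gives [H+] ≈ [CH2(COOH)COO-] = 8.35 × 10^-3 M.
Second step: Ka2 = [H+][CH2(COO)2^2-]/[CH2(COOH)COO-] ≈ [CH2(COO)2^2-] (since [H+] ≈ [CH2(COOH)COO-]).
So [CH2(COO)2^2-] ≈ Ka2.

1.9 × 10^-6 M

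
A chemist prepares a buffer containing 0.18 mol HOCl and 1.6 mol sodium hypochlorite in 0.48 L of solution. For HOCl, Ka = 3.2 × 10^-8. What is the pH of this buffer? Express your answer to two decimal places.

pKa = −log(3.2 × 10^-8) = 7.495
Using pH = pKa + log([base]/[acid]) with [base]/[acid] = 1.6/0.18:
pH = 7.495 + (+0.949) = 8.44

pH = 8.44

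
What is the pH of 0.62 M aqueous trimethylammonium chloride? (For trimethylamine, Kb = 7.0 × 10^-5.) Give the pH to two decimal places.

(CH3)3NH+ is the conjugate acid of the weak base (CH3)3N.
Ka = Kw/Kb = 1.0×10^-14 / 7.0 × 10^-5 = 1.43 × 10^-10
Let x = [H+] at equilibrium. Ka = x²/(0.62 − x).
Assume x ≪ 0.62: x ≈ √(1.43 × 10^-10 × 0.62) = 9.42 × 10^-6 M
(x/C₀ = 0.0015% < 5%, so the approximation holds.)
pH = −log(9.42 × 10^-6) = 5.03

pH = 5.03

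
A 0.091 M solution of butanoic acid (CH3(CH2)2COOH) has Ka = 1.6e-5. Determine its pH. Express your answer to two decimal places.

CH3(CH2)2COOH ⇌ CH3(CH2)2COO- + H+
From the ICE table, Ka = x²/(0.091 − x) = 1.6 × 10^-5.
Since Ka ≪ C₀, x ≈ √(Ka·C₀) = 1.21 × 10^-3 M.
Check: 1.3% ionized — well under 5%, approximation valid.
pH = −log[H+] = −log(1.21 × 10^-3) = 2.92

pH = 2.92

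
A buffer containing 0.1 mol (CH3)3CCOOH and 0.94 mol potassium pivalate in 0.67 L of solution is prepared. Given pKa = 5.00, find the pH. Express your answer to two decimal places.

pH = 5.97

Using pH = pKa + log([base]/[acid]) with [base]/[acid] = 0.94/0.1:
pH = 5.00 + (+0.973) = 5.97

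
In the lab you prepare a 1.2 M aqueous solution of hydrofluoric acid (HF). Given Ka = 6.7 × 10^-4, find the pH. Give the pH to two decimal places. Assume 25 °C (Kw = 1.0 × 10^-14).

HF ⇌ F- + H+
Let x = [H+] at equilibrium. Ka = x²/(1.2 − x).
Neglecting x in the denominator: x = √(6.7 × 10^-4 × 1.2) = 2.84 × 10^-2 M
Check: 2.4% ionized — well under 5%, approximation valid.
pH = −log(2.84 × 10^-2) = 1.55

pH = 1.55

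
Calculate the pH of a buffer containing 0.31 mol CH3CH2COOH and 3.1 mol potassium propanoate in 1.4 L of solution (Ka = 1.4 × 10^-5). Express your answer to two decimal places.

pH = 5.85

pKa = −log(1.4 × 10^-5) = 4.854
Henderson–Hasselbalch: pH = pKa + log([CH3CH2COO-]/[CH3CH2COOH]) = 4.854 + log(3.1/0.31)
pH = 4.854 + (+1.000) = 5.85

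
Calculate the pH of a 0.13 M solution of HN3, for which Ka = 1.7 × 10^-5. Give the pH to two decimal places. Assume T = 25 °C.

pH = 2.83

HN3 ⇌ N3- + H+
Let x = [H+] at equilibrium. Ka = x²/(0.13 − x).
Since Ka ≪ C₀, x ≈ √(Ka·C₀) = 1.49 × 10^-3 M.
Check: 1.1% ionized — well under 5%, approximation valid.
pH = −log[H+] = −log(1.49 × 10^-3) = 2.83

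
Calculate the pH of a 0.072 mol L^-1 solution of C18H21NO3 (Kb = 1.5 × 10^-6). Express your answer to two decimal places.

C18H21NO3 + H2O ⇌ C18H22NO3+ + OH-
From the ICE table, Kb = [OH-]²/(0.072 − [OH-]) = 1.5 × 10^-6.
Assume [OH-] ≪ 0.072: [OH-] ≈ √(1.5 × 10^-6 × 0.072) = 3.29 × 10^-4 M
pOH = 3.48, so pH = 14.00 − pOH = 10.52

pH = 10.52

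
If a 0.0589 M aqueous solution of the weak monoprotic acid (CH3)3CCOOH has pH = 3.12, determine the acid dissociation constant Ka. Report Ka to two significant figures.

Ka = 9.9 × 10^-6

[H+] = 10^(-3.12) = 7.59 × 10^-4 M
At equilibrium [HA] = 0.0589 − 7.59 × 10^-4 = 5.81 × 10^-2 M
Ka = [H+][A-]/[HA] = (7.59 × 10^-4)² / 5.81 × 10^-2 = 9.9 × 10^-6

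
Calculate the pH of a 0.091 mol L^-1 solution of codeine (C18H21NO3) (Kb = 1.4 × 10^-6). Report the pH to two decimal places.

pH = 10.55

C18H21NO3 + H2O ⇌ C18H22NO3+ + OH-
Kb = [OH-]²/(0.091 − [OH-]) = 1.4 × 10^-6
Neglecting [OH-] in the denominator: [OH-] = √(1.4 × 10^-6 × 0.091) = 3.57 × 10^-4 M
([OH-]/C₀ = 0.39% < 5%, so the approximation holds.)
pOH = 3.45, so pH = 14.00 − pOH = 10.55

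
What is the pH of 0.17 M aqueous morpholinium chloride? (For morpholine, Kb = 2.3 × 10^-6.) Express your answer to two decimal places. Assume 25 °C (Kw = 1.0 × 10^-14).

C4H8ONH2+ is the conjugate acid of the weak base C4H8ONH.
Ka = Kw/Kb = 1.0×10^-14 / 2.3 × 10^-6 = 4.35 × 10^-9
From the ICE table, Ka = [H+]²/(0.17 − [H+]) = 4.35 × 10^-9.
Assume [H+] ≪ 0.17: [H+] ≈ √(4.35 × 10^-9 × 0.17) = 2.72 × 10^-5 M
([H+]/C₀ = 0.016% < 5%, so the approximation holds.)
pH = −log(2.72 × 10^-5) = 4.57

pH = 4.57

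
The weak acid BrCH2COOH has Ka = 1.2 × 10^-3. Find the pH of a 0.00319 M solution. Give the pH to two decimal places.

pH = 2.84

BrCH2COOH ⇌ BrCH2COO- + H+
From the ICE table, Ka = [H+]²/(0.00319 − [H+]) = 1.2 × 10^-3.
Here C₀/Ka ≈ 2.66, so the small-[H+] approximation fails. Use the quadratic:
[H+] = [−0.0012 + √(0.0012² + 1.53e-05)]/2 = 1.45 × 10^-3 M
pH = −log[H+] = −log(1.45 × 10^-3) = 2.84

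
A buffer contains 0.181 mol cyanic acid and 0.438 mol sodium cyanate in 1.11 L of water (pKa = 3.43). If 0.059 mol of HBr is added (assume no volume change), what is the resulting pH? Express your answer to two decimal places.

After neutralization: n(HOCN) = 0.24 mol, n(OCN-) = 0.379 mol.
Henderson–Hasselbalch with mole ratio 0.379/0.24: pH = 3.43 + (+0.198)

pH = 3.63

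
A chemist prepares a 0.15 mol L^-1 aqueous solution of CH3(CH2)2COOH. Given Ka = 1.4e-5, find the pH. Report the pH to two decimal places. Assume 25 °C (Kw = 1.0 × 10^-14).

pH = 2.84

CH3(CH2)2COOH ⇌ CH3(CH2)2COO- + H+
Ka = [H+]²/(0.15 − [H+]) = 1.4 × 10^-5
Since Ka ≪ C₀, [H+] ≈ √(Ka·C₀) = 1.45 × 10^-3 M.
pH = −log[H+] = −log(1.45 × 10^-3) = 2.84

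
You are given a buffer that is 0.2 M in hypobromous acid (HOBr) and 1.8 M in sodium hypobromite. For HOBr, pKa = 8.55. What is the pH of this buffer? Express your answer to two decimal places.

pH = pKa + log([A⁻]/[HA]) = 8.55 + log(1.8/0.2)
pH = 8.55 + (+0.954) = 9.50

pH = 9.50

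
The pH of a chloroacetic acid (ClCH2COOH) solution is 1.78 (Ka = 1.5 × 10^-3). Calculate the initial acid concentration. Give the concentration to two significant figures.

C₀ = 2.0 × 10^-1 M

[H+] = 10^(-1.78) = 1.66 × 10^-2 M = x
Ka = x²/(C₀ − x) ⇒ C₀ = x + x²/Ka
C₀ = 1.66 × 10^-2 + (1.66 × 10^-2)²/(1.5 × 10^-3) = 2.00 × 10^-1 M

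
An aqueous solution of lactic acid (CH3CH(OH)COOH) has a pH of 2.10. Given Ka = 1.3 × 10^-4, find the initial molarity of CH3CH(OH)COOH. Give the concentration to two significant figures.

C₀ = 4.9 × 10^-1 M

[H+] = 10^(-2.10) = 7.94 × 10^-3 M = x
Ka = x²/(C₀ − x) ⇒ C₀ = x + x²/Ka
C₀ = 7.94 × 10^-3 + (7.94 × 10^-3)²/(1.3 × 10^-4) = 4.93 × 10^-1 M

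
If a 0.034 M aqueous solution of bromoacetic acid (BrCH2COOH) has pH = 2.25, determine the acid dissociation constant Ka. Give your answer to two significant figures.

Ka = 1.1 × 10^-3

[H+] = 10^(-2.25) = 5.62 × 10^-3 M
At equilibrium [HA] = 0.034 − 5.62 × 10^-3 = 2.84 × 10^-2 M
Ka = [H+][A-]/[HA] = (5.62 × 10^-3)² / 2.84 × 10^-2 = 1.1 × 10^-3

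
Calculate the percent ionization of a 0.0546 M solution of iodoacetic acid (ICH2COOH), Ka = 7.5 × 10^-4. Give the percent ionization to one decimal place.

11.1%

ICH2COOH ⇌ ICH2COO- + H+; let x = [H+] at equilibrium.
Ka = x²/(C₀ − x); solving the quadratic gives x = 6.04 × 10^-3 M.
% ionization = x/C₀ × 100% = 6.04 × 10^-3/0.0546 × 100% = 11.1%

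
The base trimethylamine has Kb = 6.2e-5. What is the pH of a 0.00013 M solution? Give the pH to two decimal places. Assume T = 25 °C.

(CH3)3N + H2O ⇌ (CH3)3NH+ + OH-
Kb = [OH-]²/(0.00013 − [OH-]) = 6.2 × 10^-5
[OH-] is not negligible relative to C₀; solve [OH-]² + 6.2e-05·[OH-] − 8.06e-09 = 0.
[OH-] = (−Kb + √(Kb² + 4·Kb·C₀))/2 = 6.40 × 10^-5 M
pOH = −log(6.40 × 10^-5) = 4.19; pH = 14.00 − 4.19 = 9.81

pH = 9.81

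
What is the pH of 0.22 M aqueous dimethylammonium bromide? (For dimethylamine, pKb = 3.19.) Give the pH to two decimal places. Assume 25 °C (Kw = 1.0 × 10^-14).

(CH3)2NH2+ is the conjugate acid of the weak base (CH3)2NH.
Kb = 10^(−3.19) = 6.46 × 10^-4
Ka = Kw/Kb = 1.0×10^-14 / 6.46 × 10^-4 = 1.55 × 10^-11
Ka = [H+]²/(0.22 − [H+]) = 1.55 × 10^-11
Neglecting [H+] in the denominator: [H+] = √(1.55 × 10^-11 × 0.22) = 1.85 × 10^-6 M
pH = −log(1.85 × 10^-6) = 5.73

pH = 5.73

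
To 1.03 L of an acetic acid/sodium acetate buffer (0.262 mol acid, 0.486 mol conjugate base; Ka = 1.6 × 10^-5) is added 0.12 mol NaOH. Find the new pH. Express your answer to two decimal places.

pH = 5.43

After neutralization: n(CH3COOH) = 0.142 mol, n(CH3COO-) = 0.606 mol.
pKa = −log(1.6 × 10^-5) = 4.796
Henderson–Hasselbalch with mole ratio 0.606/0.142: pH = 4.796 + (+0.630)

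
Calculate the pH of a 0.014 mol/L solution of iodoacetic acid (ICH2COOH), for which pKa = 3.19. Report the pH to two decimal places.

ICH2COOH ⇌ ICH2COO- + H+
Ka = 10^(−3.19) = 6.46 × 10^-4
From the ICE table, Ka = [H+]²/(0.014 − [H+]) = 6.46 × 10^-4.
[H+] is not negligible relative to C₀; solve [H+]² + 0.000646·[H+] − 9.04e-06 = 0.
[H+] = [−0.000646 + √(0.000646² + 3.62e-05)]/2 = 2.70 × 10^-3 M
pH = −log(2.70 × 10^-3) = 2.57

pH = 2.57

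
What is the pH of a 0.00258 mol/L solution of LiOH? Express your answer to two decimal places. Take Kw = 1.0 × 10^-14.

pH = 11.41

LiOH is a strong base; [OH-] = 0.00258 M.
pOH = -log(0.00258) = 2.59
pH = 14.00 - 2.59 = 11.41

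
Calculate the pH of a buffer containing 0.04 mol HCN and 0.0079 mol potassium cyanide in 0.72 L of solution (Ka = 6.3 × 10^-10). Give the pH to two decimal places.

pKa = −log(6.3 × 10^-10) = 9.201
Using pH = pKa + log([base]/[acid]) with [base]/[acid] = 0.0079/0.04:
pH = 9.201 + (-0.704) = 8.50

pH = 8.50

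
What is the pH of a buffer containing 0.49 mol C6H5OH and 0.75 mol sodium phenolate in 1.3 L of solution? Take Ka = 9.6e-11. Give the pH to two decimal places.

pKa = −log(9.6 × 10^-11) = 10.018
Henderson–Hasselbalch: pH = pKa + log([C6H5O-]/[C6H5OH]) = 10.018 + log(0.75/0.49)
pH = 10.018 + (+0.185) = 10.20

pH = 10.20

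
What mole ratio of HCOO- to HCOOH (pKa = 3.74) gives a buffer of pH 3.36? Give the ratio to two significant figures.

ratio = 0.42

pH = pKa + log(r) ⇒ log(r) = 3.36 − 3.74 = -0.38
r = [HCOO-]/[HCOOH] = 10^(-0.38) = 0.417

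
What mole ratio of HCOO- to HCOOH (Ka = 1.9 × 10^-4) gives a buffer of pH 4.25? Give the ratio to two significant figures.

ratio = 3.4

pKa = -log(1.9 × 10^-4) = 3.721
pH = pKa + log(r) ⇒ log(r) = 4.25 − 3.721 = +0.529
r = [HCOO-]/[HCOOH] = 10^(+0.529) = 3.38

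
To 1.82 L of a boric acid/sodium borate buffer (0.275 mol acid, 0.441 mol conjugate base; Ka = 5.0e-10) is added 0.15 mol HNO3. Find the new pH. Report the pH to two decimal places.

pH = 9.14

Added H+ converts B(OH)4- to B(OH)3: B(OH)3 → 0.425 mol, B(OH)4- → 0.291 mol.
pKa = −log(5.0 × 10^-10) = 9.301
pH = pKa + log([A⁻]/[HA]) = 9.301 + log(0.291/0.425) = 9.301 -0.164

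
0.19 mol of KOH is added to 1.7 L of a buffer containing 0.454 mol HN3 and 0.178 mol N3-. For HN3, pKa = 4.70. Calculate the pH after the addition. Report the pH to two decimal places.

After neutralization: n(HN3) = 0.264 mol, n(N3-) = 0.368 mol.
pH = pKa + log([A⁻]/[HA]) = 4.70 + log(0.368/0.264) = 4.70 +0.144

pH = 4.84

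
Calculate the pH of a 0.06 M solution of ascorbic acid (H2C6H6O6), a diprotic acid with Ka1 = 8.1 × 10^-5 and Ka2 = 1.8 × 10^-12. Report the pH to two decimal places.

Since Ka1 ≫ Ka2, the first ionization dominates [H+].
Ka1 = x²/(0.06 − x) = 8.1 × 10^-5
x ≈ √(8.1 × 10^-5 × 0.06) = 2.20 × 10^-3 M
pH = −log(2.20 × 10^-3) = 2.66

pH = 2.66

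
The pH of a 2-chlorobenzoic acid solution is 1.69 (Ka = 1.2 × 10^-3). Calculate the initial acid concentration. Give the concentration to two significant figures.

C₀ = 3.7 × 10^-1 M

[H+] = 10^(-1.69) = 2.04 × 10^-2 M = x
Ka = x²/(C₀ − x) ⇒ C₀ = x + x²/Ka
C₀ = 2.04 × 10^-2 + (2.04 × 10^-2)²/(1.2 × 10^-3) = 3.67 × 10^-1 M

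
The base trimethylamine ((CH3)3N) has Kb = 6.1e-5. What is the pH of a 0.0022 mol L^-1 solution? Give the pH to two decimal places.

pH = 10.53

(CH3)3N + H2O ⇌ (CH3)3NH+ + OH-
Let x = [OH-] at equilibrium. Kb = x²/(0.0022 − x).
x is not negligible relative to C₀; solve x² + 6.1e-05·x − 1.34e-07 = 0.
x = (−Kb + √(Kb² + 4·Kb·C₀))/2 = 3.37 × 10^-4 M
pOH = −log(3.37 × 10^-4) = 3.47; pH = 14.00 − 3.47 = 10.53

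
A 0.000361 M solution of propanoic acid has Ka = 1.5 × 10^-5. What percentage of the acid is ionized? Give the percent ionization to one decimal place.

18.4%

CH3CH2COOH ⇌ CH3CH2COO- + H+; let x = [H+] at equilibrium.
Solve x² + 1.5e-05x − 5.42e-09 = 0 → x = 6.65 × 10^-5 M
Fraction ionized = 6.65 × 10^-5 / 0.000361 = 0.1842 → 18.4%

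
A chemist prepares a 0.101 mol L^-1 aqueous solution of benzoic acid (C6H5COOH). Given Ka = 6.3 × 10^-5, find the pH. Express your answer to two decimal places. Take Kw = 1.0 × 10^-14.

C6H5COOH ⇌ C6H5COO- + H+
Ka = x²/(0.101 − x) = 6.3 × 10^-5
Assume x ≪ 0.101: x ≈ √(6.3 × 10^-5 × 0.101) = 2.52 × 10^-3 M
pH = −log[H+] = −log(2.52 × 10^-3) = 2.60

pH = 2.60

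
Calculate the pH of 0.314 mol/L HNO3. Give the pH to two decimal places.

pH = 0.50

HNO3 is a strong acid and dissociates completely, so [H+] = 0.314 M.
pH = -log(0.314) = 0.50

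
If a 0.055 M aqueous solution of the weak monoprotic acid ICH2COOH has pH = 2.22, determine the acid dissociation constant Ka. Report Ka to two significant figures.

Ka = 7.4 × 10^-4

[H+] = 10^(-2.22) = 6.03 × 10^-3 M
At equilibrium [HA] = 0.055 − 6.03 × 10^-3 = 4.90 × 10^-2 M
Ka = [H+][A-]/[HA] = (6.03 × 10^-3)² / 4.90 × 10^-2 = 7.4 × 10^-4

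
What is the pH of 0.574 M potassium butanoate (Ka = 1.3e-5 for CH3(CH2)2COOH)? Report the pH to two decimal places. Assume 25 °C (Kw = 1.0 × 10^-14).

CH3(CH2)2COO- is the conjugate base of the weak acid CH3(CH2)2COOH.
Kb = Kw/Ka = 1.0×10^-14 / 1.3 × 10^-5 = 7.69 × 10^-10
Let x = [OH-] at equilibrium. Kb = x²/(0.574 − x).
Since Kb ≪ C₀, x ≈ √(Kb·C₀) = 2.10 × 10^-5 M.
(x/C₀ = 0.0037% < 5%, so the approximation holds.)
pOH = −log(2.10 × 10^-5) = 4.68; pH = 14.00 − 4.68 = 9.32

pH = 9.32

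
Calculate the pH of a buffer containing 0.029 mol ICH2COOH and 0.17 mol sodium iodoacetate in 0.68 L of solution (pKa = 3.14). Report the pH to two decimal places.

Henderson–Hasselbalch: pH = pKa + log([ICH2COO-]/[ICH2COOH]) = 3.14 + log(0.17/0.029)
pH = 3.14 + (+0.768) = 3.91

pH = 3.91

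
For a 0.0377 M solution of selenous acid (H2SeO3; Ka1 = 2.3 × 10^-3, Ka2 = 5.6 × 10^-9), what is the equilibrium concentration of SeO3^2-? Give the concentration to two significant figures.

First ionization gives [H+] ≈ [HSeO3-] = 8.23 × 10^-3 M.
Second step: Ka2 = [H+][SeO3^2-]/[HSeO3-] ≈ [SeO3^2-] (since [H+] ≈ [HSeO3-]).
So [SeO3^2-] ≈ Ka2.

5.6 × 10^-9 M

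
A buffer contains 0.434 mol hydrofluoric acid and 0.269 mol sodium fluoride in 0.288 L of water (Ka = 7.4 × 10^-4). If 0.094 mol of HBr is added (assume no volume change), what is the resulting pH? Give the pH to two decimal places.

pH = 2.65

Added H+ converts F- to HF: HF → 0.528 mol, F- → 0.175 mol.
pKa = −log(7.4 × 10^-4) = 3.131
pH = pKa + log([A⁻]/[HA]) = 3.131 + log(0.175/0.528) = 3.131 -0.480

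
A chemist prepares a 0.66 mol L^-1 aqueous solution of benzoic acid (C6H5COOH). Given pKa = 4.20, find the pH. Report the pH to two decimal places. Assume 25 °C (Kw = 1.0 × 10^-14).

C6H5COOH ⇌ C6H5COO- + H+
Ka = 10^(−4.20) = 6.31 × 10^-5
Ka = x²/(0.66 − x) = 6.31 × 10^-5
Assume x ≪ 0.66: x ≈ √(6.31 × 10^-5 × 0.66) = 6.45 × 10^-3 M
(x/C₀ = 0.98% < 5%, so the approximation holds.)
pH = −log(6.45 × 10^-3) = 2.19

pH = 2.19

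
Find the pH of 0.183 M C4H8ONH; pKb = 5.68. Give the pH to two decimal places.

pH = 10.79

C4H8ONH + H2O ⇌ C4H8ONH2+ + OH-
Kb = 10^(−5.68) = 2.09 × 10^-6
Kb = x²/(0.183 − x) = 2.09 × 10^-6
Since Kb ≪ C₀, x ≈ √(Kb·C₀) = 6.18 × 10^-4 M.
Check: 0.34% ionized — well under 5%, approximation valid.
pOH = −log(6.18 × 10^-4) = 3.21; pH = 14.00 − 3.21 = 10.79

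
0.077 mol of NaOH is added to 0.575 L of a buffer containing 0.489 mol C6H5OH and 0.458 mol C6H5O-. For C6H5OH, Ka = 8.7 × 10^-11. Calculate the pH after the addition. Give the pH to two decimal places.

After neutralization: n(C6H5OH) = 0.412 mol, n(C6H5O-) = 0.535 mol.
pKa = −log(8.7 × 10^-11) = 10.060
pH = pKa + log([A⁻]/[HA]) = 10.060 + log(0.535/0.412) = 10.060 +0.113

pH = 10.17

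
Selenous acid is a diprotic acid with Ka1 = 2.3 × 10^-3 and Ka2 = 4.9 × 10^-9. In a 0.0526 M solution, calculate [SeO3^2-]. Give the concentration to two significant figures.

4.9 × 10^-9 M

First ionization gives [H+] ≈ [HSeO3-] = 9.91 × 10^-3 M.
Second step: Ka2 = [H+][SeO3^2-]/[HSeO3-] ≈ [SeO3^2-] (since [H+] ≈ [HSeO3-]).
So [SeO3^2-] ≈ Ka2.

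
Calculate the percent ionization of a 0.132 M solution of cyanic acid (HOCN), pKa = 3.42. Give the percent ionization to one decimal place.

HOCN ⇌ OCN- + H+; let x = [H+] at equilibrium.
Ka = 10^(−3.42) = 3.80 × 10^-4
Ka = x²/(C₀ − x); solving the quadratic gives x = 6.89 × 10^-3 M.
Fraction ionized = 6.89 × 10^-3 / 0.132 = 0.0522 → 5.2%

5.2%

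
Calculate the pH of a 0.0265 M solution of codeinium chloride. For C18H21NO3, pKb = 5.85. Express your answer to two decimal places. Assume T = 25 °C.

C18H22NO3+ is the conjugate acid of the weak base C18H21NO3.
Kb = 10^(−5.85) = 1.41 × 10^-6
Ka = Kw/Kb = 1.0×10^-14 / 1.41 × 10^-6 = 7.09 × 10^-9
From the ICE table, Ka = x²/(0.0265 − x) = 7.09 × 10^-9.
Neglecting x in the denominator: x = √(7.09 × 10^-9 × 0.0265) = 1.37 × 10^-5 M
Check: 0.052% ionized — well under 5%, approximation valid.
pH = −log[H+] = −log(1.37 × 10^-5) = 4.86

pH = 4.86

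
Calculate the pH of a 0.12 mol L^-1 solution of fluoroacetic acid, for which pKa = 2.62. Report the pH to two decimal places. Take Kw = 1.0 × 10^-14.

FCH2COOH ⇌ FCH2COO- + H+
Ka = 10^(−2.62) = 2.40 × 10^-3
Let x = [H+] at equilibrium. Ka = x²/(0.12 − x).
The 5% rule fails; solving x² + Ka·x − Ka·C₀ = 0 exactly:
x = (−Ka + √(Ka² + 4·Ka·C₀))/2 = 1.58 × 10^-2 M
pH = −log[H+] = −log(1.58 × 10^-2) = 1.80

pH = 1.80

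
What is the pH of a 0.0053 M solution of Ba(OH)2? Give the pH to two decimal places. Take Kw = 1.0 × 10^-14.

pH = 12.03

Ba(OH)2 is a strong base (each formula unit releases 2 OH-); [OH-] = 0.0106 M.
pOH = -log(0.0106) = 1.97
pH = 14.00 - 1.97 = 12.03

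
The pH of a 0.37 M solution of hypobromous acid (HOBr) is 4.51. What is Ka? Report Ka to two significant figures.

Ka = 2.6 × 10^-9

[H+] = 10^(-4.51) = 3.09 × 10^-5 M
At equilibrium [HA] = 0.37 − 3.09 × 10^-5 = 3.70 × 10^-1 M
Ka = [H+][A-]/[HA] = (3.09 × 10^-5)² / 3.70 × 10^-1 = 2.6 × 10^-9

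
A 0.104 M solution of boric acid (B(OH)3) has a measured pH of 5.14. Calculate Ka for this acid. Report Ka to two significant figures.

[H+] = 10^(-5.14) = 7.24 × 10^-6 M
At equilibrium [HA] = 0.104 − 7.24 × 10^-6 = 1.04 × 10^-1 M
Ka = [H+][A-]/[HA] = (7.24 × 10^-6)² / 1.04 × 10^-1 = 5.0 × 10^-10

Ka = 5.0 × 10^-10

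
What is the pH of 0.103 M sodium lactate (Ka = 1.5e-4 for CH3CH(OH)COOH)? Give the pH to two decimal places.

pH = 8.42

CH3CH(OH)COO- is the conjugate base of the weak acid CH3CH(OH)COOH.
Kb = Kw/Ka = 1.0×10^-14 / 1.5 × 10^-4 = 6.67 × 10^-11
From the ICE table, Kb = [OH-]²/(0.103 − [OH-]) = 6.67 × 10^-11.
Since Kb ≪ C₀, [OH-] ≈ √(Kb·C₀) = 2.62 × 10^-6 M.
([OH-]/C₀ = 0.0025% < 5%, so the approximation holds.)
pOH = 5.58, so pH = 14.00 − pOH = 8.42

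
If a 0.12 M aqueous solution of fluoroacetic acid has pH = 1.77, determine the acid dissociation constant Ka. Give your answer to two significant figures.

[H+] = 10^(-1.77) = 1.70 × 10^-2 M
At equilibrium [HA] = 0.12 − 1.70 × 10^-2 = 1.03 × 10^-1 M
Ka = [H+][A-]/[HA] = (1.70 × 10^-2)² / 1.03 × 10^-1 = 2.8 × 10^-3

Ka = 2.8 × 10^-3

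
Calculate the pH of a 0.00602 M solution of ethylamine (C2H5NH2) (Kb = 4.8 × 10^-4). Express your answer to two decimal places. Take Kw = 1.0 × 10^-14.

pH = 11.17

C2H5NH2 + H2O ⇌ C2H5NH3+ + OH-
Let x = [OH-] at equilibrium. Kb = x²/(0.00602 − x).
The 5% rule fails; solving x² + Kb·x − Kb·C₀ = 0 exactly:
x = (−Kb + √(Kb² + 4·Kb·C₀))/2 = 1.48 × 10^-3 M
pOH = 2.83, so pH = 14.00 − pOH = 11.17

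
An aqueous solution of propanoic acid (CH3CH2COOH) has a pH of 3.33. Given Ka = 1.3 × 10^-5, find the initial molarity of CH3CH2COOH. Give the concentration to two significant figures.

C₀ = 1.7 × 10^-2 M

[H+] = 10^(-3.33) = 4.68 × 10^-4 M = x
Ka = x²/(C₀ − x) ⇒ C₀ = x + x²/Ka
C₀ = 4.68 × 10^-4 + (4.68 × 10^-4)²/(1.3 × 10^-5) = 1.73 × 10^-2 M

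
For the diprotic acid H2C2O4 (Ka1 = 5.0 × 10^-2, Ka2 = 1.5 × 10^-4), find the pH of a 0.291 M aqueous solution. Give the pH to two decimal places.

Ka1 ≫ Ka2, so treat the first dissociation as the only significant source of H+.
Ka1 = x²/(0.291 − x) = 5.0 × 10^-2
Solving the quadratic: x = (−Ka1 + √(Ka1² + 4·Ka1·C₀))/2 = 9.82 × 10^-2 M
pH = −log(9.82 × 10^-2) = 1.01

pH = 1.01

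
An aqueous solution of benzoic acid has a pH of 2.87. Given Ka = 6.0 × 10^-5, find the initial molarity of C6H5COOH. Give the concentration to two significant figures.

C₀ = 3.2 × 10^-2 M

[H+] = 10^(-2.87) = 1.35 × 10^-3 M = x
Ka = x²/(C₀ − x) ⇒ C₀ = x + x²/Ka
C₀ = 1.35 × 10^-3 + (1.35 × 10^-3)²/(6.0 × 10^-5) = 3.17 × 10^-2 M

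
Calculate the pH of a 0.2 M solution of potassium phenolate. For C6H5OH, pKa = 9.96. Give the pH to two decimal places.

pH = 11.63

C6H5O- is the conjugate base of the weak acid C6H5OH.
Ka = 10^(−9.96) = 1.10 × 10^-10
Kb = Kw/Ka = 1.0×10^-14 / 1.10 × 10^-10 = 9.09 × 10^-5
Kb = [OH-]²/(0.2 − [OH-]) = 9.09 × 10^-5
Neglecting [OH-] in the denominator: [OH-] = √(9.09 × 10^-5 × 0.2) = 4.26 × 10^-3 M
Check: 2.1% ionized — well under 5%, approximation valid.
pOH = 2.37, so pH = 14.00 − pOH = 11.63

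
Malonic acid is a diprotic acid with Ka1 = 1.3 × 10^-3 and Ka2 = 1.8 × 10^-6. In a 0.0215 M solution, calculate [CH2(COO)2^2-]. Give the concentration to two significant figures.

First ionization gives [H+] ≈ [CH2(COOH)COO-] = 4.68 × 10^-3 M.
Second step: Ka2 = [H+][CH2(COO)2^2-]/[CH2(COOH)COO-] ≈ [CH2(COO)2^2-] (since [H+] ≈ [CH2(COOH)COO-]).
So [CH2(COO)2^2-] ≈ Ka2.

1.8 × 10^-6 M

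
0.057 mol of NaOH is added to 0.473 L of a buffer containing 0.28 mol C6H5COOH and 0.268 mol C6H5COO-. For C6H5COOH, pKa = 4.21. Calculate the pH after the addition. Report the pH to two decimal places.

OH- converts C6H5COOH to C6H5COO-: C6H5COOH → 0.223 mol, C6H5COO- → 0.325 mol.
pH = pKa + log(n_C6H5COO-/n_C6H5COOH) = 4.21 + log(0.325/0.223) = 4.21 + (+0.164)

pH = 4.37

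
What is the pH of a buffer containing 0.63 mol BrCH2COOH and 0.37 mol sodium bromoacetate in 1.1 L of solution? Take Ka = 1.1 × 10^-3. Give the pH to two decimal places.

pKa = −log(1.1 × 10^-3) = 2.959
pH = pKa + log([A⁻]/[HA]) = 2.959 + log(0.37/0.63)
pH = 2.959 + (-0.231) = 2.73

pH = 2.73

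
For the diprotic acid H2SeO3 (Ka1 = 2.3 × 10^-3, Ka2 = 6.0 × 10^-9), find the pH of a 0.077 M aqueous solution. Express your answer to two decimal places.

Ka1 ≫ Ka2, so treat the first dissociation as the only significant source of H+.
Ka1 = x²/(0.077 − x) = 2.3 × 10^-3
Solving the quadratic: x = (−Ka1 + √(Ka1² + 4·Ka1·C₀))/2 = 1.22 × 10^-2 M
pH = −log(1.22 × 10^-2) = 1.91

pH = 1.91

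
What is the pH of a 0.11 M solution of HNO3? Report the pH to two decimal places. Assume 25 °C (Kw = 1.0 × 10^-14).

HNO3 is a strong acid and dissociates completely, so [H+] = 0.11 M.
pH = -log(0.11) = 0.96

pH = 0.96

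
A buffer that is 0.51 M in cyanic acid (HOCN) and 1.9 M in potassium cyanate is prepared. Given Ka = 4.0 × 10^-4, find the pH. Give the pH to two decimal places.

pH = 3.97

pKa = −log(4.0 × 10^-4) = 3.398
pH = pKa + log([A⁻]/[HA]) = 3.398 + log(1.9/0.51)
pH = 3.398 + (+0.571) = 3.97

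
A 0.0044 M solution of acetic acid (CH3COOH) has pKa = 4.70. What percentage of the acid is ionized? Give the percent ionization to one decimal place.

CH3COOH ⇌ CH3COO- + H+; let x = [H+] at equilibrium.
Ka = 10^(−4.70) = 2.00 × 10^-5
Solve x² + 2e-05x − 8.8e-08 = 0 → x = 2.87 × 10^-4 M
% ionization = x/C₀ × 100% = 2.87 × 10^-4/0.0044 × 100% = 6.5%

6.5%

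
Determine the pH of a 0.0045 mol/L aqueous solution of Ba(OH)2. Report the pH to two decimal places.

Ba(OH)2 is a strong base (each formula unit releases 2 OH-); [OH-] = 0.009 M.
pOH = -log(0.009) = 2.05
pH = 14.00 - 2.05 = 11.95

pH = 11.95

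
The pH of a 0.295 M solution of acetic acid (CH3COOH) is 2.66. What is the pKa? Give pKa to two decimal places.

pKa = 4.79

[H+] = 10^(-2.66) = 2.19 × 10^-3 M
At equilibrium [HA] = 0.295 − 2.19 × 10^-3 = 2.93 × 10^-1 M
Ka = [H+][A-]/[HA] = (2.19 × 10^-3)² / 2.93 × 10^-1 = 1.64 × 10^-5
pKa = -log(1.64 × 10^-5) = 4.79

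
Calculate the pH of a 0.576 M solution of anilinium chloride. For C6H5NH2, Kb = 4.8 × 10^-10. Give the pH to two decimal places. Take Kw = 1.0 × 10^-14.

pH = 2.46

C6H5NH3+ is the conjugate acid of the weak base C6H5NH2.
Ka = Kw/Kb = 1.0×10^-14 / 4.8 × 10^-10 = 2.08 × 10^-5
From the ICE table, Ka = [H+]²/(0.576 − [H+]) = 2.08 × 10^-5.
Since Ka ≪ C₀, [H+] ≈ √(Ka·C₀) = 3.46 × 10^-3 M.
pH = −log[H+] = −log(3.46 × 10^-3) = 2.46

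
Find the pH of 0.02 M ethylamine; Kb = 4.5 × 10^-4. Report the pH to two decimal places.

pH = 11.44

C2H5NH2 + H2O ⇌ C2H5NH3+ + OH-
From the ICE table, Kb = [OH-]²/(0.02 − [OH-]) = 4.5 × 10^-4.
The 5% rule fails; solving [OH-]² + Kb·[OH-] − Kb·C₀ = 0 exactly:
[OH-] = [−0.00045 + √(0.00045² + 3.6e-05)]/2 = 2.78 × 10^-3 M
pOH = −log(2.78 × 10^-3) = 2.56; pH = 14.00 − 2.56 = 11.44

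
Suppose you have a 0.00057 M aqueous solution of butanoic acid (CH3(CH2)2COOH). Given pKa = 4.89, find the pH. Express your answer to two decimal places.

pH = 4.10

CH3(CH2)2COOH ⇌ CH3(CH2)2COO- + H+
Ka = 10^(−4.89) = 1.29 × 10^-5
Let x = [H+] at equilibrium. Ka = x²/(0.00057 − x).
The 5% rule fails; solving x² + Ka·x − Ka·C₀ = 0 exactly:
x = [−1.29e-05 + √(1.29e-05² + 2.94e-08)]/2 = 7.95 × 10^-5 M
pH = −log[H+] = −log(7.95 × 10^-5) = 4.10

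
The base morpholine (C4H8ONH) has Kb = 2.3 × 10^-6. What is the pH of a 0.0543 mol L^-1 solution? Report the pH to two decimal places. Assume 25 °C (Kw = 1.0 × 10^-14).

C4H8ONH + H2O ⇌ C4H8ONH2+ + OH-
From the ICE table, Kb = [OH-]²/(0.0543 − [OH-]) = 2.3 × 10^-6.
Since Kb ≪ C₀, [OH-] ≈ √(Kb·C₀) = 3.53 × 10^-4 M.
([OH-]/C₀ = 0.65% < 5%, so the approximation holds.)
pOH = −log(3.53 × 10^-4) = 3.45; pH = 14.00 − 3.45 = 10.55

pH = 10.55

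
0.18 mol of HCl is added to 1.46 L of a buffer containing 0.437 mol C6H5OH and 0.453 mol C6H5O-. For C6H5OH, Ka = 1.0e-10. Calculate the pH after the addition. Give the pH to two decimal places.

pH = 9.65

After neutralization: n(C6H5OH) = 0.617 mol, n(C6H5O-) = 0.273 mol.
pKa = −log(1.0 × 10^-10) = 10.000
Henderson–Hasselbalch with mole ratio 0.273/0.617: pH = 10.000 + (-0.354)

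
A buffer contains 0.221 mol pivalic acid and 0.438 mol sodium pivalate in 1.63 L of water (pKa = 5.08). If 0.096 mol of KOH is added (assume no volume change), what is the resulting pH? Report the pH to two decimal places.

pH = 5.71

After neutralization: n((CH3)3CCOOH) = 0.125 mol, n((CH3)3CCOO-) = 0.534 mol.
pH = pKa + log(n_(CH3)3CCOO-/n_(CH3)3CCOOH) = 5.08 + log(0.534/0.125) = 5.08 + (+0.631)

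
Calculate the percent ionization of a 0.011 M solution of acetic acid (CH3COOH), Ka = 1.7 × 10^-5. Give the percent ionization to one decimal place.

3.9%

CH3COOH ⇌ CH3COO- + H+; let x = [H+] at equilibrium.
x ≈ √(Ka·C₀) = √(1.7 × 10^-5 × 0.011) = 4.32 × 10^-4 M
Fraction ionized = 4.32 × 10^-4 / 0.011 = 0.0393 → 3.9%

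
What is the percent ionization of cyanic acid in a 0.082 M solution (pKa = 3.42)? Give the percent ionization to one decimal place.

HOCN ⇌ OCN- + H+; let x = [H+] at equilibrium.
Ka = 10^(−3.42) = 3.80 × 10^-4
Solve x² + 0.00038x − 3.12e-05 = 0 → x = 5.40 × 10^-3 M
Fraction ionized = 5.40 × 10^-3 / 0.082 = 0.0659 → 6.6%

6.6%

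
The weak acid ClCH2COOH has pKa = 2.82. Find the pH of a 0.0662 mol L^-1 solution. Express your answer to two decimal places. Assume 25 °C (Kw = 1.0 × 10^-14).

ClCH2COOH ⇌ ClCH2COO- + H+
Ka = 10^(−2.82) = 1.51 × 10^-3
Let x = [H+] at equilibrium. Ka = x²/(0.0662 − x).
The 5% rule fails; solving x² + Ka·x − Ka·C₀ = 0 exactly:
x = (−Ka + √(Ka² + 4·Ka·C₀))/2 = 9.27 × 10^-3 M
pH = −log(9.27 × 10^-3) = 2.03

pH = 2.03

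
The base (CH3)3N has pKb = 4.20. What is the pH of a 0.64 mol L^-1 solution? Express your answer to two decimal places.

(CH3)3N + H2O ⇌ (CH3)3NH+ + OH-
Kb = 10^(−4.20) = 6.31 × 10^-5
Kb = [OH-]²/(0.64 − [OH-]) = 6.31 × 10^-5
Assume [OH-] ≪ 0.64: [OH-] ≈ √(6.31 × 10^-5 × 0.64) = 6.35 × 10^-3 M
([OH-]/C₀ = 0.99% < 5%, so the approximation holds.)
pOH = 2.20, so pH = 14.00 − pOH = 11.80

pH = 11.80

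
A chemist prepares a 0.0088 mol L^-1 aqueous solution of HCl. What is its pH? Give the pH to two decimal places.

pH = 2.06

HCl is a strong acid and dissociates completely, so [H+] = 0.0088 M.
pH = -log(0.0088) = 2.06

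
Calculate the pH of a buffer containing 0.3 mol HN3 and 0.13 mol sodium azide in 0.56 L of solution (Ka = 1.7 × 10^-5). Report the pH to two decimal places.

pKa = −log(1.7 × 10^-5) = 4.770
pH = pKa + log([A⁻]/[HA]) = 4.770 + log(0.13/0.3)
pH = 4.770 + (-0.363) = 4.41

pH = 4.41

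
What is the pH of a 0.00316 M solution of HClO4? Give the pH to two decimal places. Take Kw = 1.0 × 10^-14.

HClO4 is a strong acid and dissociates completely, so [H+] = 0.00316 M.
pH = -log(0.00316) = 2.50

pH = 2.50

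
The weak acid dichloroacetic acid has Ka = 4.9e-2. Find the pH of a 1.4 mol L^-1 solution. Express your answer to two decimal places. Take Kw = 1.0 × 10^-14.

pH = 0.62

Cl2CHCOOH ⇌ Cl2CHCOO- + H+
From the ICE table, Ka = x²/(1.4 − x) = 4.9 × 10^-2.
Here C₀/Ka ≈ 28.6, so the small-x approximation fails. Use the quadratic:
x = [−0.049 + √(0.049² + 0.274)]/2 = 2.39 × 10^-1 M
pH = −log[H+] = −log(2.39 × 10^-1) = 0.62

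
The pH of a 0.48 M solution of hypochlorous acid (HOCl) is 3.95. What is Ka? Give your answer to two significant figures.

Ka = 2.6 × 10^-8

[H+] = 10^(-3.95) = 1.12 × 10^-4 M
At equilibrium [HA] = 0.48 − 1.12 × 10^-4 = 4.80 × 10^-1 M
Ka = [H+][A-]/[HA] = (1.12 × 10^-4)² / 4.80 × 10^-1 = 2.6 × 10^-8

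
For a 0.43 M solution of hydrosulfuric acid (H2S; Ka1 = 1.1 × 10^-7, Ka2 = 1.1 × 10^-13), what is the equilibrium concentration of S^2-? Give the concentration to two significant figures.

First ionization gives [H+] ≈ [HS-] = 2.17 × 10^-4 M.
Second step: Ka2 = [H+][S^2-]/[HS-] ≈ [S^2-] (since [H+] ≈ [HS-]).
So [S^2-] ≈ Ka2.

1.1 × 10^-13 M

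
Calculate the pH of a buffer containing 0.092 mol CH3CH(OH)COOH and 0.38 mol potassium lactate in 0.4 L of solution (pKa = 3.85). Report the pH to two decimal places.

Henderson–Hasselbalch: pH = pKa + log([CH3CH(OH)COO-]/[CH3CH(OH)COOH]) = 3.85 + log(0.38/0.092)
pH = 3.85 + (+0.616) = 4.47

pH = 4.47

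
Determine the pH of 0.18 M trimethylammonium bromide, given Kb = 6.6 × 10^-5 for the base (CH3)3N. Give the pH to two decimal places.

(CH3)3NH+ is the conjugate acid of the weak base (CH3)3N.
Ka = Kw/Kb = 1.0×10^-14 / 6.6 × 10^-5 = 1.52 × 10^-10
From the ICE table, Ka = [H+]²/(0.18 − [H+]) = 1.52 × 10^-10.
Since Ka ≪ C₀, [H+] ≈ √(Ka·C₀) = 5.23 × 10^-6 M.
Check: 0.0029% ionized — well under 5%, approximation valid.
pH = −log[H+] = −log(5.23 × 10^-6) = 5.28

pH = 5.28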